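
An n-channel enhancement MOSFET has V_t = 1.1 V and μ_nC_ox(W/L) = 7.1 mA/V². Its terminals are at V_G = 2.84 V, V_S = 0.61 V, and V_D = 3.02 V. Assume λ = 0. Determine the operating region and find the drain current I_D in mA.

V_GS = V_G − V_S = 2.84 − 0.61 = 2.23 V; V_DS = V_D − V_S = 3.02 − 0.61 = 2.41 V.
V_ov = V_GS − V_t = 2.23 − 1.1 = 1.13 V.
Since V_DS = 2.41 V ≥ V_ov = 1.13 V, the device is in saturation.
I_D = ½ k_n V_ov² = 0.5 × 7.1 × 1.13² = 4.53 mA.

Saturation; I_D = 4.53 mA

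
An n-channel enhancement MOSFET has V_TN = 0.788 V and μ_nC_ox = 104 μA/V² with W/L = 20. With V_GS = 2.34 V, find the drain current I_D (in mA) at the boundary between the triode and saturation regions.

At the boundary V_DS = V_ov = V_GS − V_TN = 2.34 − 0.788 = 1.55 V.
k_n = μ_nC_ox · (W/L) = 2.08 mA/V².
I_D = ½ k_n V_ov² = 0.5 × 2.08 × 1.55² = 2.51 mA.

I_D = 2.51 mA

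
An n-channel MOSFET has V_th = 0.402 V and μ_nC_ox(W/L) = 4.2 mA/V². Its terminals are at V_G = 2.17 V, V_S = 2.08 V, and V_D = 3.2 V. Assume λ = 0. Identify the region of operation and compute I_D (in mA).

Cutoff; I_D = 0 mA

V_GS = V_G − V_S = 2.17 − 2.08 = 0.09 V; V_DS = V_D − V_S = 3.2 − 2.08 = 1.12 V.
V_GS = 0.09 V < V_th = 0.402 V, so the transistor is in cutoff.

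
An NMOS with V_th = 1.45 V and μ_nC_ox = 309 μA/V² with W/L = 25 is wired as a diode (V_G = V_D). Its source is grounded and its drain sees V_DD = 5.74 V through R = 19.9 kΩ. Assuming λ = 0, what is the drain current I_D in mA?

I_D = 0.204 mA

With gate tied to drain, V_GS = V_DS ≥ V_GS − V_th, so the device is in saturation.
k_n = μ_nC_ox · (W/L) = 7.725 mA/V².
KCL at the drain: ½ k_n (V_GS − V_th)² = (V_DD − V_GS)/R.
Let x = V_GS − 1.45. Then 76.9 x² + x − 4.29 = 0, giving x = 0.23 V (positive root), so V_GS = 1.68 V.
I_D = (V_DD − V_GS)/R = (5.74 − 1.68) / 19.9 = 0.204 mA.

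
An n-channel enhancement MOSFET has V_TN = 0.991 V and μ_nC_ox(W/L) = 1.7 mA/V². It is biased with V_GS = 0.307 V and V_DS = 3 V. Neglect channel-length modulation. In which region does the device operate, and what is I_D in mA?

Cutoff; I_D = 0 mA

V_GS = 0.307 V < V_TN = 0.991 V, so the transistor is in cutoff.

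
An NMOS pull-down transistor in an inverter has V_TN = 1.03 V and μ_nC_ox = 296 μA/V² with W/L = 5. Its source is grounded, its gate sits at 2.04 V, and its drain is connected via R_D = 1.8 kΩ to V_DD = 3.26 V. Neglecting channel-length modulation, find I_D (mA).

V_GS = V_G = 2.04 V, so V_ov = 2.04 − 1.03 = 1.01 V.
k_n = μ_nC_ox · (W/L) = 1.48 mA/V².
Assume saturation: I_D = ½ k_n V_ov² = 0.5 × 1.48 × 1.01² = 0.755 mA, giving V_DS = V_DD − I_D R_D = 3.26 − 0.755 × 1.8 = 1.9 V.
V_DS = 1.9 V ≥ V_ov = 1.01 V, confirming saturation.

I_D = 0.755 mA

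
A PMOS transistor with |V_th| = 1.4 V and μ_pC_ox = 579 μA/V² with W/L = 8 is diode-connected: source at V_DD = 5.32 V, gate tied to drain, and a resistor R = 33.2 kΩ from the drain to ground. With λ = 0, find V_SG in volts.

With gate tied to drain, V_SG = V_SD ≥ V_SG − |V_th|, so the device is in saturation.
k_p = μ_pC_ox · (W/L) = 4.632 mA/V².
KCL at the drain: ½ k_p (V_SG − |V_th|)² = (V_DD − V_SG)/R.
Let x = V_SG − 1.4. Then 76.9 x² + x − 3.92 = 0, giving x = 0.219 V (positive root), so V_SG = 1.62 V.
I_D = (V_DD − V_SG)/R = (5.32 − 1.62) / 33.2 = 0.111 mA.

V_SG = 1.62 V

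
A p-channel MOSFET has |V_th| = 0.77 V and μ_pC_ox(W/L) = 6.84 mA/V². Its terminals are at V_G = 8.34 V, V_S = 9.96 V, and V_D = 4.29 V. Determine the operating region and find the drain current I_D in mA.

V_SG = V_S − V_G = 9.96 − 8.34 = 1.62 V; V_SD = V_S − V_D = 9.96 − 4.29 = 5.67 V.
V_ov = V_SG − |V_th| = 1.62 − 0.77 = 0.85 V.
Since V_SD = 5.67 V ≥ V_ov = 0.85 V, the device is in saturation.
I_D = ½ k_p V_ov² = 0.5 × 6.84 × 0.85² = 2.47 mA.

Saturation; I_D = 2.47 mA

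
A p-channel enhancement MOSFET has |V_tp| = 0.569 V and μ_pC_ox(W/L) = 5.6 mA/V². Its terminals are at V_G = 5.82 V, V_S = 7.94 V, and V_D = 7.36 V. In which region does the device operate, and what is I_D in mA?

V_SG = V_S − V_G = 7.94 − 5.82 = 2.12 V; V_SD = V_S − V_D = 7.94 − 7.36 = 0.58 V.
V_ov = V_SG − |V_tp| = 2.12 − 0.569 = 1.55 V.
Since V_SD = 0.58 V < V_ov = 1.55 V, the device is in the triode region.
I_D = k_p [V_ov · V_SD − ½ V_SD²] = 5.6 × [1.55 × 0.58 − 0.5 × 0.58²] = 4.1 mA.

Triode; I_D = 4.10 mA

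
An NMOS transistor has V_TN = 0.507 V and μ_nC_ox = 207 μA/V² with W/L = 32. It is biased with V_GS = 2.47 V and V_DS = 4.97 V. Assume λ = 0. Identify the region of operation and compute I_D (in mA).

k_n = μ_nC_ox · (W/L) = 6.624 mA/V².
V_ov = V_GS − V_TN = 2.47 − 0.507 = 1.96 V.
Since V_DS = 4.97 V ≥ V_ov = 1.96 V, the device is in saturation.
I_D = ½ k_n V_ov² = 0.5 × 6.624 × 1.96² = 12.8 mA.

Saturation; I_D = 12.8 mA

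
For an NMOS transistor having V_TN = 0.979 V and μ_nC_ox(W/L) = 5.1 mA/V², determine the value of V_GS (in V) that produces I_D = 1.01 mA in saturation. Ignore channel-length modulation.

V_GS = 1.61 V

In saturation I_D = ½ k_n (V_GS − V_TN)², so V_GS − V_TN = √(2 I_D / k_n) = √(2 × 1.01 / 5.1) = 0.629 V.
V_GS = 0.979 + 0.629 = 1.61 V.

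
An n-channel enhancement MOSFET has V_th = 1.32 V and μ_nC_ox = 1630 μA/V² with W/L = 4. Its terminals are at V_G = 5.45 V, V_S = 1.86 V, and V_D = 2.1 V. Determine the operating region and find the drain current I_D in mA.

Triode; I_D = 3.36 mA

V_GS = V_G − V_S = 5.45 − 1.86 = 3.59 V; V_DS = V_D − V_S = 2.1 − 1.86 = 0.24 V.
k_n = μ_nC_ox · (W/L) = 6.52 mA/V².
V_ov = V_GS − V_th = 3.59 − 1.32 = 2.27 V.
Since V_DS = 0.24 V < V_ov = 2.27 V, the device is in the triode region.
I_D = k_n [V_ov · V_DS − ½ V_DS²] = 6.52 × [2.27 × 0.24 − 0.5 × 0.24²] = 3.36 mA.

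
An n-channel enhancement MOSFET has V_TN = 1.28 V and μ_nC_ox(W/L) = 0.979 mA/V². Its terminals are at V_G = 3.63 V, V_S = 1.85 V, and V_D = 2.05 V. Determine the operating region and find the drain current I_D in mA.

Triode; I_D = 0.0783 mA

V_GS = V_G − V_S = 3.63 − 1.85 = 1.78 V; V_DS = V_D − V_S = 2.05 − 1.85 = 0.2 V.
V_ov = V_GS − V_TN = 1.78 − 1.28 = 0.5 V.
Since V_DS = 0.2 V < V_ov = 0.5 V, the device is in the triode region.
I_D = k_n [V_ov · V_DS − ½ V_DS²] = 0.979 × [0.5 × 0.2 − 0.5 × 0.2²] = 0.0783 mA.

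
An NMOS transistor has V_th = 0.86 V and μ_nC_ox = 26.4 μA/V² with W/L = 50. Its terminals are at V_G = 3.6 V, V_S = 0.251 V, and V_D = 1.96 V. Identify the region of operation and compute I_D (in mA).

V_GS = V_G − V_S = 3.6 − 0.251 = 3.35 V; V_DS = V_D − V_S = 1.96 − 0.251 = 1.71 V.
k_n = μ_nC_ox · (W/L) = 1.32 mA/V².
V_ov = V_GS − V_th = 3.35 − 0.86 = 2.49 V.
Since V_DS = 1.71 V < V_ov = 2.49 V, the device is in the triode region.
I_D = k_n [V_ov · V_DS − ½ V_DS²] = 1.32 × [2.49 × 1.71 − 0.5 × 1.71²] = 3.69 mA.

Triode; I_D = 3.69 mA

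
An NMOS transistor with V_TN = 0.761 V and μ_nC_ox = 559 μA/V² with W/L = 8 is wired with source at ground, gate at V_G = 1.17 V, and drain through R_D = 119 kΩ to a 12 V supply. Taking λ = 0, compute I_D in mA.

V_GS = V_G = 1.17 V, so V_ov = 1.17 − 0.761 = 0.409 V.
k_n = μ_nC_ox · (W/L) = 4.472 mA/V².
Assume saturation: I_D = ½ k_n V_ov² = 0.5 × 4.472 × 0.409² = 0.374 mA, giving V_DS = V_DD − I_D R_D = 12 − 0.374 × 119 = -32.5 V.
But -32.5 V < V_ov = 0.409 V, so the device is actually in triode.
In triode I_D = k_n[V_ov V_DS − ½ V_DS²] and I_D = (V_DD − V_DS)/R_D. Equating: 266 V_DS² − 218.7 V_DS + 12 = 0, giving V_DS = 0.0591 V (the root below V_ov).
I_D = (12 − 0.0591) / 119 = 0.1 mA.

I_D = 0.100 mA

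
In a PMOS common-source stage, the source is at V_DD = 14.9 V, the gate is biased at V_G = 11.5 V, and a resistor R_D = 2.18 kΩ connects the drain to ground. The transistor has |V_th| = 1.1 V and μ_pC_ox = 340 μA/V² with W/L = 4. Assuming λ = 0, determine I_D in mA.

I_D = 3.60 mA

V_SG = V_DD − V_G = 14.9 − 11.5 = 3.4 V, so V_ov = 3.4 − 1.1 = 2.3 V.
k_p = μ_pC_ox · (W/L) = 1.36 mA/V².
Assume saturation: I_D = ½ k_p V_ov² = 0.5 × 1.36 × 2.3² = 3.6 mA, giving V_SD = V_DD − I_D R_D = 14.9 − 3.6 × 2.18 = 7.06 V.
V_SD = 7.06 V ≥ V_ov = 2.3 V, confirming saturation.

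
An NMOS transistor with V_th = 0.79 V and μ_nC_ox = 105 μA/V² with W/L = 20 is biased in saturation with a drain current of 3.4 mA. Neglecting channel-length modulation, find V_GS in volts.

V_GS = 2.59 V

k_n = μ_nC_ox · (W/L) = 2.1 mA/V².
In saturation I_D = ½ k_n (V_GS − V_th)², so V_GS − V_th = √(2 I_D / k_n) = √(2 × 3.4 / 2.1) = 1.8 V.
V_GS = 0.79 + 1.8 = 2.59 V.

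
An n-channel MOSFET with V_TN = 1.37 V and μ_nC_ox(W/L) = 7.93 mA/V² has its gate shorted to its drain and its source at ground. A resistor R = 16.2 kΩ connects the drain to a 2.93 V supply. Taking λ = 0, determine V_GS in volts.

V_GS = 1.52 V

With gate tied to drain, V_GS = V_DS ≥ V_GS − V_TN, so the device is in saturation.
KCL at the drain: ½ k_n (V_GS − V_TN)² = (V_DD − V_GS)/R.
Let x = V_GS − 1.37. Then 64.2 x² + x − 1.56 = 0, giving x = 0.148 V (positive root), so V_GS = 1.52 V.
I_D = (V_DD − V_GS)/R = (2.93 − 1.52) / 16.2 = 0.0871 mA.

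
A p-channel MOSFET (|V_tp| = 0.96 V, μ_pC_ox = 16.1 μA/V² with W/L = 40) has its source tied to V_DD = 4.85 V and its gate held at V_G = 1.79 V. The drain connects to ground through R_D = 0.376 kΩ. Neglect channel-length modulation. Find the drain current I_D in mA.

I_D = 1.42 mA

V_SG = V_DD − V_G = 4.85 − 1.79 = 3.06 V, so V_ov = 3.06 − 0.96 = 2.1 V.
k_p = μ_pC_ox · (W/L) = 0.644 mA/V².
Assume saturation: I_D = ½ k_p V_ov² = 0.5 × 0.644 × 2.1² = 1.42 mA, giving V_SD = V_DD − I_D R_D = 4.85 − 1.42 × 0.376 = 4.32 V.
V_SD = 4.32 V ≥ V_ov = 2.1 V, confirming saturation.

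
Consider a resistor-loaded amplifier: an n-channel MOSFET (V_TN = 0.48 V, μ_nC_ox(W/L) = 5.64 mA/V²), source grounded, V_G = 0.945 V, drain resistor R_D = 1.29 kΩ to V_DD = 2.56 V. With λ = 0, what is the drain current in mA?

V_GS = V_G = 0.945 V, so V_ov = 0.945 − 0.48 = 0.465 V.
Assume saturation: I_D = ½ k_n V_ov² = 0.5 × 5.64 × 0.465² = 0.61 mA, giving V_DS = V_DD − I_D R_D = 2.56 − 0.61 × 1.29 = 1.77 V.
V_DS = 1.77 V ≥ V_ov = 0.465 V, confirming saturation.

I_D = 0.610 mA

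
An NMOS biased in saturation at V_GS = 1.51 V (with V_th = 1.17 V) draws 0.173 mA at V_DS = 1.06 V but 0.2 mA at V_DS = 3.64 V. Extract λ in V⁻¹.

With V_GS fixed, I_D ∝ (1 + λ V_DS) in saturation, so I_D2/I_D1 = (1 + λ V_DS2)/(1 + λ V_DS1).
0.2/0.173 = 1.156 = (1 + 3.64 λ)/(1 + 1.06 λ).
Solving: λ (I_D1 V_DS2 − I_D2 V_DS1) = I_D2 − I_D1, so λ = (0.2 − 0.173) / (0.173 × 3.64 − 0.2 × 1.06) = 0.027 / 0.418 = 0.0646 V⁻¹.

λ = 0.0646 V⁻¹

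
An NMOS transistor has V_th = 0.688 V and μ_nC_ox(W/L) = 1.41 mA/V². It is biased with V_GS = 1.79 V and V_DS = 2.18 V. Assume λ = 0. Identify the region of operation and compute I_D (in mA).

V_ov = V_GS − V_th = 1.79 − 0.688 = 1.1 V.
Since V_DS = 2.18 V ≥ V_ov = 1.1 V, the device is in saturation.
I_D = ½ k_n V_ov² = 0.5 × 1.41 × 1.1² = 0.856 mA.

Saturation; I_D = 0.856 mA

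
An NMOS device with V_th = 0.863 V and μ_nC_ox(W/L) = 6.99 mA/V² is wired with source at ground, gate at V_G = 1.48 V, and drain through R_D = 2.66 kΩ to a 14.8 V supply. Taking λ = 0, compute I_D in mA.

I_D = 1.33 mA

V_GS = V_G = 1.48 V, so V_ov = 1.48 − 0.863 = 0.617 V.
Assume saturation: I_D = ½ k_n V_ov² = 0.5 × 6.99 × 0.617² = 1.33 mA, giving V_DS = V_DD − I_D R_D = 14.8 − 1.33 × 2.66 = 11.3 V.
V_DS = 11.3 V ≥ V_ov = 0.617 V, confirming saturation.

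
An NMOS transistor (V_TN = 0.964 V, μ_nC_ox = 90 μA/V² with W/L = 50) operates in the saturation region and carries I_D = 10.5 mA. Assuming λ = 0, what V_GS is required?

k_n = μ_nC_ox · (W/L) = 4.5 mA/V².
In saturation I_D = ½ k_n (V_GS − V_TN)², so V_GS − V_TN = √(2 I_D / k_n) = √(2 × 10.5 / 4.5) = 2.16 V.
V_GS = 0.964 + 2.16 = 3.12 V.

V_GS = 3.12 V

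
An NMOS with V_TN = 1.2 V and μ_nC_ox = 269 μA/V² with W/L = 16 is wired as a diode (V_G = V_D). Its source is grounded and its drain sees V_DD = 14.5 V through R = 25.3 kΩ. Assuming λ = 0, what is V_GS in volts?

With gate tied to drain, V_GS = V_DS ≥ V_GS − V_TN, so the device is in saturation.
k_n = μ_nC_ox · (W/L) = 4.304 mA/V².
KCL at the drain: ½ k_n (V_GS − V_TN)² = (V_DD − V_GS)/R.
Let x = V_GS − 1.2. Then 54.4 x² + x − 13.3 = 0, giving x = 0.485 V (positive root), so V_GS = 1.69 V.
I_D = (V_DD − V_GS)/R = (14.5 − 1.69) / 25.3 = 0.507 mA.

V_GS = 1.69 V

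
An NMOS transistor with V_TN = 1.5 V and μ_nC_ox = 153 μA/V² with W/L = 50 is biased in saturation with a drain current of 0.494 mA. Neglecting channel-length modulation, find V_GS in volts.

k_n = μ_nC_ox · (W/L) = 7.65 mA/V².
In saturation I_D = ½ k_n (V_GS − V_TN)², so V_GS − V_TN = √(2 I_D / k_n) = √(2 × 0.494 / 7.65) = 0.359 V.
V_GS = 1.5 + 0.359 = 1.86 V.

V_GS = 1.86 V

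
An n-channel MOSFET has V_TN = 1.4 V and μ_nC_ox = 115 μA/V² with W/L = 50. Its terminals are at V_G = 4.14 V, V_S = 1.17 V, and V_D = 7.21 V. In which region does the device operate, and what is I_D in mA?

V_GS = V_G − V_S = 4.14 − 1.17 = 2.97 V; V_DS = V_D − V_S = 7.21 − 1.17 = 6.04 V.
k_n = μ_nC_ox · (W/L) = 5.75 mA/V².
V_ov = V_GS − V_TN = 2.97 − 1.4 = 1.57 V.
Since V_DS = 6.04 V ≥ V_ov = 1.57 V, the device is in saturation.
I_D = ½ k_n V_ov² = 0.5 × 5.75 × 1.57² = 7.09 mA.

Saturation; I_D = 7.09 mA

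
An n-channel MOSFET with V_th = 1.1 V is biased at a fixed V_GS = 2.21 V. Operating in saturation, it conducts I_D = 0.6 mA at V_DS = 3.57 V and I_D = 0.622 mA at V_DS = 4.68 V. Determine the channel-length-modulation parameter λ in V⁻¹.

With V_GS fixed, I_D ∝ (1 + λ V_DS) in saturation, so I_D2/I_D1 = (1 + λ V_DS2)/(1 + λ V_DS1).
0.622/0.6 = 1.037 = (1 + 4.68 λ)/(1 + 3.57 λ).
Solving: λ (I_D1 V_DS2 − I_D2 V_DS1) = I_D2 − I_D1, so λ = (0.622 − 0.6) / (0.6 × 4.68 − 0.622 × 3.57) = 0.022 / 0.587 = 0.0374 V⁻¹.

λ = 0.0374 V⁻¹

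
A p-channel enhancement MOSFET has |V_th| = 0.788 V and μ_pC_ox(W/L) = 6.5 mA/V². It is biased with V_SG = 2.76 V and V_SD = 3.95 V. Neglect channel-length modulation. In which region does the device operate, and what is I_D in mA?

V_ov = V_SG − |V_th| = 2.76 − 0.788 = 1.97 V.
Since V_SD = 3.95 V ≥ V_ov = 1.97 V, the device is in saturation.
I_D = ½ k_p V_ov² = 0.5 × 6.5 × 1.97² = 12.6 mA.

Saturation; I_D = 12.6 mA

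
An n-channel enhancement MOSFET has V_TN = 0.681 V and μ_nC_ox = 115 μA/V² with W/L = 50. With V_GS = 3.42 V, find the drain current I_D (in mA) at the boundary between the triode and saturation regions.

I_D = 21.6 mA

At the boundary V_DS = V_ov = V_GS − V_TN = 3.42 − 0.681 = 2.74 V.
k_n = μ_nC_ox · (W/L) = 5.75 mA/V².
I_D = ½ k_n V_ov² = 0.5 × 5.75 × 2.74² = 21.6 mA.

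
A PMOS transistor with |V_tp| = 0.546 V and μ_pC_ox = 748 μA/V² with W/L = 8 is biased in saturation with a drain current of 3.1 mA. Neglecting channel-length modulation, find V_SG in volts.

V_SG = 1.56 V

k_p = μ_pC_ox · (W/L) = 5.984 mA/V².
In saturation I_D = ½ k_p (V_SG − |V_tp|)², so V_SG − |V_tp| = √(2 I_D / k_p) = √(2 × 3.1 / 5.984) = 1.02 V.
V_SG = 0.546 + 1.02 = 1.56 V.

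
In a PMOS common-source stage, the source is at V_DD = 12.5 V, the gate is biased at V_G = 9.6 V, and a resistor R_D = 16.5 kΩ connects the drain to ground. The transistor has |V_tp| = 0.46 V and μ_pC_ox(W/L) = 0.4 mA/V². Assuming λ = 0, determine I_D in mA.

V_SG = V_DD − V_G = 12.5 − 9.6 = 2.9 V, so V_ov = 2.9 − 0.46 = 2.44 V.
Assume saturation: I_D = ½ k_p V_ov² = 0.5 × 0.4 × 2.44² = 1.19 mA, giving V_SD = V_DD − I_D R_D = 12.5 − 1.19 × 16.5 = -7.15 V.
But -7.15 V < V_ov = 2.44 V, so the device is actually in triode.
In triode I_D = k_p[V_ov V_SD − ½ V_SD²] and I_D = (V_DD − V_SD)/R_D. Equating: 3.3 V_SD² − 17.1 V_SD + 12.5 = 0, giving V_SD = 0.88 V (the root below V_ov).
I_D = (12.5 − 0.88) / 16.5 = 0.704 mA.

I_D = 0.704 mA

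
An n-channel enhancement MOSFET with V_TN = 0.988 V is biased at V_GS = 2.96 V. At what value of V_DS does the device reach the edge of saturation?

The boundary between triode and saturation is V_DS = V_GS − V_TN = V_ov.
V_ov = 2.96 − 0.988 = 1.97 V.

V_DS,sat = 1.97 V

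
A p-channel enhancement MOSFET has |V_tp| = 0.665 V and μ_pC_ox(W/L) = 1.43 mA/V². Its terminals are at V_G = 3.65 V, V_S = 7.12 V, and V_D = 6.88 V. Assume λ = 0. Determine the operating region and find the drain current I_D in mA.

V_SG = V_S − V_G = 7.12 − 3.65 = 3.47 V; V_SD = V_S − V_D = 7.12 − 6.88 = 0.24 V.
V_ov = V_SG − |V_tp| = 3.47 − 0.665 = 2.81 V.
Since V_SD = 0.24 V < V_ov = 2.81 V, the device is in the triode region.
I_D = k_p [V_ov · V_SD − ½ V_SD²] = 1.43 × [2.81 × 0.24 − 0.5 × 0.24²] = 0.921 mA.

Triode; I_D = 0.921 mA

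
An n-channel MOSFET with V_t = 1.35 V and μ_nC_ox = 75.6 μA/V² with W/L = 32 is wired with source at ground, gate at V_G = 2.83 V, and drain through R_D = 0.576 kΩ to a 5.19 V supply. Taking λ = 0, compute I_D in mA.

V_GS = V_G = 2.83 V, so V_ov = 2.83 − 1.35 = 1.48 V.
k_n = μ_nC_ox · (W/L) = 2.419 mA/V².
Assume saturation: I_D = ½ k_n V_ov² = 0.5 × 2.419 × 1.48² = 2.65 mA, giving V_DS = V_DD − I_D R_D = 5.19 − 2.65 × 0.576 = 3.66 V.
V_DS = 3.66 V ≥ V_ov = 1.48 V, confirming saturation.

I_D = 2.65 mA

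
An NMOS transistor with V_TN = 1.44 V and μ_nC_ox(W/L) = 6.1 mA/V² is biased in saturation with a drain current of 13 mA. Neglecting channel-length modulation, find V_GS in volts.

In saturation I_D = ½ k_n (V_GS − V_TN)², so V_GS − V_TN = √(2 I_D / k_n) = √(2 × 13 / 6.1) = 2.06 V.
V_GS = 1.44 + 2.06 = 3.5 V.

V_GS = 3.50 V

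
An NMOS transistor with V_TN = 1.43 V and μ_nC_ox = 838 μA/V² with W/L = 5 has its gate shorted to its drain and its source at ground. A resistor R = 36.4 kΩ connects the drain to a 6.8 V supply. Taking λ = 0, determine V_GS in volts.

With gate tied to drain, V_GS = V_DS ≥ V_GS − V_TN, so the device is in saturation.
k_n = μ_nC_ox · (W/L) = 4.19 mA/V².
KCL at the drain: ½ k_n (V_GS − V_TN)² = (V_DD − V_GS)/R.
Let x = V_GS − 1.43. Then 76.3 x² + x − 5.37 = 0, giving x = 0.259 V (positive root), so V_GS = 1.69 V.
I_D = (V_DD − V_GS)/R = (6.8 − 1.69) / 36.4 = 0.14 mA.

V_GS = 1.69 V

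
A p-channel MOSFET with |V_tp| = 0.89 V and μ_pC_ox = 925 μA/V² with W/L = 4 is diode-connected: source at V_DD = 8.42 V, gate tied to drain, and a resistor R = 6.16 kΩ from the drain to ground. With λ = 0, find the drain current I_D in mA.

I_D = 1.10 mA

With gate tied to drain, V_SG = V_SD ≥ V_SG − |V_tp|, so the device is in saturation.
k_p = μ_pC_ox · (W/L) = 3.7 mA/V².
KCL at the drain: ½ k_p (V_SG − |V_tp|)² = (V_DD − V_SG)/R.
Let x = V_SG − 0.89. Then 11.4 x² + x − 7.53 = 0, giving x = 0.77 V (positive root), so V_SG = 1.66 V.
I_D = (V_DD − V_SG)/R = (8.42 − 1.66) / 6.16 = 1.1 mA.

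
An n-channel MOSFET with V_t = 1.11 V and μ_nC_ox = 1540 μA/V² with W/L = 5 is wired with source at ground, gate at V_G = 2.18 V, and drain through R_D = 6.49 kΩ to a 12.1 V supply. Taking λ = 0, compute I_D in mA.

I_D = 1.83 mA

V_GS = V_G = 2.18 V, so V_ov = 2.18 − 1.11 = 1.07 V.
k_n = μ_nC_ox · (W/L) = 7.7 mA/V².
Assume saturation: I_D = ½ k_n V_ov² = 0.5 × 7.7 × 1.07² = 4.41 mA, giving V_DS = V_DD − I_D R_D = 12.1 − 4.41 × 6.49 = -16.5 V.
But -16.5 V < V_ov = 1.07 V, so the device is actually in triode.
In triode I_D = k_n[V_ov V_DS − ½ V_DS²] and I_D = (V_DD − V_DS)/R_D. Equating: 25 V_DS² − 54.47 V_DS + 12.1 = 0, giving V_DS = 0.251 V (the root below V_ov).
I_D = (12.1 − 0.251) / 6.49 = 1.83 mA.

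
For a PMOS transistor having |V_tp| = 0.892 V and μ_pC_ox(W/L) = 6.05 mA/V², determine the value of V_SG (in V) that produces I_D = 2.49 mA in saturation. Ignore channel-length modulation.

V_SG = 1.80 V

In saturation I_D = ½ k_p (V_SG − |V_tp|)², so V_SG − |V_tp| = √(2 I_D / k_p) = √(2 × 2.49 / 6.05) = 0.907 V.
V_SG = 0.892 + 0.907 = 1.8 V.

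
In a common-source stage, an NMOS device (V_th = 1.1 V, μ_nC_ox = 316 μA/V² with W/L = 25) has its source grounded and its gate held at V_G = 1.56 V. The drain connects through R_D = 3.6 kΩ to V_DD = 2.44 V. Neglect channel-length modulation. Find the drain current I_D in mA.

I_D = 0.616 mA

V_GS = V_G = 1.56 V, so V_ov = 1.56 − 1.1 = 0.46 V.
k_n = μ_nC_ox · (W/L) = 7.9 mA/V².
Assume saturation: I_D = ½ k_n V_ov² = 0.5 × 7.9 × 0.46² = 0.836 mA, giving V_DS = V_DD − I_D R_D = 2.44 − 0.836 × 3.6 = -0.569 V.
But -0.569 V < V_ov = 0.46 V, so the device is actually in triode.
In triode I_D = k_n[V_ov V_DS − ½ V_DS²] and I_D = (V_DD − V_DS)/R_D. Equating: 14.2 V_DS² − 14.08 V_DS + 2.44 = 0, giving V_DS = 0.224 V (the root below V_ov).
I_D = (2.44 − 0.224) / 3.6 = 0.616 mA.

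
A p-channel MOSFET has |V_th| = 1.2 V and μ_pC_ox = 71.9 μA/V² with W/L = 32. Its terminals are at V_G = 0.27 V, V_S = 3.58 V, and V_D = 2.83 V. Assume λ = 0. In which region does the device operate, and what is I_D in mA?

Triode; I_D = 2.99 mA

V_SG = V_S − V_G = 3.58 − 0.27 = 3.31 V; V_SD = V_S − V_D = 3.58 − 2.83 = 0.75 V.
k_p = μ_pC_ox · (W/L) = 2.301 mA/V².
V_ov = V_SG − |V_th| = 3.31 − 1.2 = 2.11 V.
Since V_SD = 0.75 V < V_ov = 2.11 V, the device is in the triode region.
I_D = k_p [V_ov · V_SD − ½ V_SD²] = 2.301 × [2.11 × 0.75 − 0.5 × 0.75²] = 2.99 mA.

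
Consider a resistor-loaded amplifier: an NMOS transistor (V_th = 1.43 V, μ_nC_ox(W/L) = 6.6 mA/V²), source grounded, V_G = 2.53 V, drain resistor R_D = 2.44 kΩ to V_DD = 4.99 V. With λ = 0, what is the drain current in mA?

I_D = 1.92 mA

V_GS = V_G = 2.53 V, so V_ov = 2.53 − 1.43 = 1.1 V.
Assume saturation: I_D = ½ k_n V_ov² = 0.5 × 6.6 × 1.1² = 3.99 mA, giving V_DS = V_DD − I_D R_D = 4.99 − 3.99 × 2.44 = -4.75 V.
But -4.75 V < V_ov = 1.1 V, so the device is actually in triode.
In triode I_D = k_n[V_ov V_DS − ½ V_DS²] and I_D = (V_DD − V_DS)/R_D. Equating: 8.05 V_DS² − 18.71 V_DS + 4.99 = 0, giving V_DS = 0.307 V (the root below V_ov).
I_D = (4.99 − 0.307) / 2.44 = 1.92 mA.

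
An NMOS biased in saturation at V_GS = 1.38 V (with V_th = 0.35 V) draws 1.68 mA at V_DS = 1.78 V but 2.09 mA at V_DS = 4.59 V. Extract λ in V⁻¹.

λ = 0.103 V⁻¹

With V_GS fixed, I_D ∝ (1 + λ V_DS) in saturation, so I_D2/I_D1 = (1 + λ V_DS2)/(1 + λ V_DS1).
2.09/1.68 = 1.244 = (1 + 4.59 λ)/(1 + 1.78 λ).
Solving: λ (I_D1 V_DS2 − I_D2 V_DS1) = I_D2 − I_D1, so λ = (2.09 − 1.68) / (1.68 × 4.59 − 2.09 × 1.78) = 0.41 / 3.99 = 0.103 V⁻¹.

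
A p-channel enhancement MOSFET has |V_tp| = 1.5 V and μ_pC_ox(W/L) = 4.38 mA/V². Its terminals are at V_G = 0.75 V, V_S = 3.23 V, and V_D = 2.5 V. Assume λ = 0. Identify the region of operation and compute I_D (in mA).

V_SG = V_S − V_G = 3.23 − 0.75 = 2.48 V; V_SD = V_S − V_D = 3.23 − 2.5 = 0.73 V.
V_ov = V_SG − |V_tp| = 2.48 − 1.5 = 0.98 V.
Since V_SD = 0.73 V < V_ov = 0.98 V, the device is in the triode region.
I_D = k_p [V_ov · V_SD − ½ V_SD²] = 4.38 × [0.98 × 0.73 − 0.5 × 0.73²] = 1.97 mA.

Triode; I_D = 1.97 mA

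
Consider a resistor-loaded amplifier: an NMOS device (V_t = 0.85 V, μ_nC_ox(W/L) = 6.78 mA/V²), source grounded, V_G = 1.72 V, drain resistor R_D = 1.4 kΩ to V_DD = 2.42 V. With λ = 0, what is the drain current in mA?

I_D = 1.51 mA

V_GS = V_G = 1.72 V, so V_ov = 1.72 − 0.85 = 0.87 V.
Assume saturation: I_D = ½ k_n V_ov² = 0.5 × 6.78 × 0.87² = 2.57 mA, giving V_DS = V_DD − I_D R_D = 2.42 − 2.57 × 1.4 = -1.17 V.
But -1.17 V < V_ov = 0.87 V, so the device is actually in triode.
In triode I_D = k_n[V_ov V_DS − ½ V_DS²] and I_D = (V_DD − V_DS)/R_D. Equating: 4.75 V_DS² − 9.258 V_DS + 2.42 = 0, giving V_DS = 0.311 V (the root below V_ov).
I_D = (2.42 − 0.311) / 1.4 = 1.51 mA.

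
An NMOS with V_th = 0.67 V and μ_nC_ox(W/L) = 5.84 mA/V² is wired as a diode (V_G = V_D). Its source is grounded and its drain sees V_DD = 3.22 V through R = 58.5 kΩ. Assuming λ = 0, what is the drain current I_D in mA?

With gate tied to drain, V_GS = V_DS ≥ V_GS − V_th, so the device is in saturation.
KCL at the drain: ½ k_n (V_GS − V_th)² = (V_DD − V_GS)/R.
Let x = V_GS − 0.67. Then 171 x² + x − 2.55 = 0, giving x = 0.119 V (positive root), so V_GS = 0.789 V.
I_D = (V_DD − V_GS)/R = (3.22 − 0.789) / 58.5 = 0.0416 mA.

I_D = 0.0416 mA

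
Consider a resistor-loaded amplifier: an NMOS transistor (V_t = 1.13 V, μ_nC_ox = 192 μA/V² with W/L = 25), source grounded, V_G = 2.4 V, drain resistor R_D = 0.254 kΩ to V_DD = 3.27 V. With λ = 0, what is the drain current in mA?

I_D = 3.87 mA

V_GS = V_G = 2.4 V, so V_ov = 2.4 − 1.13 = 1.27 V.
k_n = μ_nC_ox · (W/L) = 4.8 mA/V².
Assume saturation: I_D = ½ k_n V_ov² = 0.5 × 4.8 × 1.27² = 3.87 mA, giving V_DS = V_DD − I_D R_D = 3.27 − 3.87 × 0.254 = 2.29 V.
V_DS = 2.29 V ≥ V_ov = 1.27 V, confirming saturation.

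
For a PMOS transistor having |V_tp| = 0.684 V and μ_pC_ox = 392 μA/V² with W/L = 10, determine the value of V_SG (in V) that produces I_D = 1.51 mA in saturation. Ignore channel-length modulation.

k_p = μ_pC_ox · (W/L) = 3.92 mA/V².
In saturation I_D = ½ k_p (V_SG − |V_tp|)², so V_SG − |V_tp| = √(2 I_D / k_p) = √(2 × 1.51 / 3.92) = 0.878 V.
V_SG = 0.684 + 0.878 = 1.56 V.

V_SG = 1.56 V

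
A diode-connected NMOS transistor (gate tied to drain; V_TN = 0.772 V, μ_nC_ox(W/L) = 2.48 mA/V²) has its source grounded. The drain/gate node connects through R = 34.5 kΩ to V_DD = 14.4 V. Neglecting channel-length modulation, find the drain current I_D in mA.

I_D = 0.379 mA

With gate tied to drain, V_GS = V_DS ≥ V_GS − V_TN, so the device is in saturation.
KCL at the drain: ½ k_n (V_GS − V_TN)² = (V_DD − V_GS)/R.
Let x = V_GS − 0.772. Then 42.8 x² + x − 13.63 = 0, giving x = 0.553 V (positive root), so V_GS = 1.32 V.
I_D = (V_DD − V_GS)/R = (14.4 − 1.32) / 34.5 = 0.379 mA.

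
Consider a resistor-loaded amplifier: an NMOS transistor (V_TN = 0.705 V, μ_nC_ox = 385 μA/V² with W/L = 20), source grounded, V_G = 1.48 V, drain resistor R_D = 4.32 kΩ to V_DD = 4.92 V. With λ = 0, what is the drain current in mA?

I_D = 1.09 mA

V_GS = V_G = 1.48 V, so V_ov = 1.48 − 0.705 = 0.775 V.
k_n = μ_nC_ox · (W/L) = 7.7 mA/V².
Assume saturation: I_D = ½ k_n V_ov² = 0.5 × 7.7 × 0.775² = 2.31 mA, giving V_DS = V_DD − I_D R_D = 4.92 − 2.31 × 4.32 = -5.07 V.
But -5.07 V < V_ov = 0.775 V, so the device is actually in triode.
In triode I_D = k_n[V_ov V_DS − ½ V_DS²] and I_D = (V_DD − V_DS)/R_D. Equating: 16.6 V_DS² − 26.78 V_DS + 4.92 = 0, giving V_DS = 0.212 V (the root below V_ov).
I_D = (4.92 − 0.212) / 4.32 = 1.09 mA.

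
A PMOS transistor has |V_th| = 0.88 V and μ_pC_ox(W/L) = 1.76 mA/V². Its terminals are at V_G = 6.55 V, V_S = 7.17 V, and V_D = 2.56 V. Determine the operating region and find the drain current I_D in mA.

V_SG = V_S − V_G = 7.17 − 6.55 = 0.62 V; V_SD = V_S − V_D = 7.17 − 2.56 = 4.61 V.
V_SG = 0.62 V < |V_th| = 0.88 V, so the transistor is in cutoff.

Cutoff; I_D = 0 mA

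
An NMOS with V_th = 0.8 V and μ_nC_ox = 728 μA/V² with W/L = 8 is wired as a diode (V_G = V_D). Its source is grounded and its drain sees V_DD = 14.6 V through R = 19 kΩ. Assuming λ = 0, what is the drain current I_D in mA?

With gate tied to drain, V_GS = V_DS ≥ V_GS − V_th, so the device is in saturation.
k_n = μ_nC_ox · (W/L) = 5.824 mA/V².
KCL at the drain: ½ k_n (V_GS − V_th)² = (V_DD − V_GS)/R.
Let x = V_GS − 0.8. Then 55.3 x² + x − 13.8 = 0, giving x = 0.49 V (positive root), so V_GS = 1.29 V.
I_D = (V_DD − V_GS)/R = (14.6 − 1.29) / 19 = 0.701 mA.

I_D = 0.701 mA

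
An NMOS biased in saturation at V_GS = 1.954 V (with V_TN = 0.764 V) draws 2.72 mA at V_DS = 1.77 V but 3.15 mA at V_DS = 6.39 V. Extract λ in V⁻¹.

With V_GS fixed, I_D ∝ (1 + λ V_DS) in saturation, so I_D2/I_D1 = (1 + λ V_DS2)/(1 + λ V_DS1).
3.15/2.72 = 1.158 = (1 + 6.39 λ)/(1 + 1.77 λ).
Solving: λ (I_D1 V_DS2 − I_D2 V_DS1) = I_D2 − I_D1, so λ = (3.15 − 2.72) / (2.72 × 6.39 − 3.15 × 1.77) = 0.43 / 11.8 = 0.0364 V⁻¹.

λ = 0.0364 V⁻¹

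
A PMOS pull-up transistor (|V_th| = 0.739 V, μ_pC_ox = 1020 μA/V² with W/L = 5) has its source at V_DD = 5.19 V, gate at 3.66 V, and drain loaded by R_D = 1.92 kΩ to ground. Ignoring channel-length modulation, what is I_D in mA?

V_SG = V_DD − V_G = 5.19 − 3.66 = 1.53 V, so V_ov = 1.53 − 0.739 = 0.791 V.
k_p = μ_pC_ox · (W/L) = 5.1 mA/V².
Assume saturation: I_D = ½ k_p V_ov² = 0.5 × 5.1 × 0.791² = 1.6 mA, giving V_SD = V_DD − I_D R_D = 5.19 − 1.6 × 1.92 = 2.13 V.
V_SD = 2.13 V ≥ V_ov = 0.791 V, confirming saturation.

I_D = 1.60 mA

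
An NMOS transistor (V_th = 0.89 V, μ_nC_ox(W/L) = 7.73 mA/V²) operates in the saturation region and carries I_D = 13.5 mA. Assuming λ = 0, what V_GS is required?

In saturation I_D = ½ k_n (V_GS − V_th)², so V_GS − V_th = √(2 I_D / k_n) = √(2 × 13.5 / 7.73) = 1.87 V.
V_GS = 0.89 + 1.87 = 2.76 V.

V_GS = 2.76 V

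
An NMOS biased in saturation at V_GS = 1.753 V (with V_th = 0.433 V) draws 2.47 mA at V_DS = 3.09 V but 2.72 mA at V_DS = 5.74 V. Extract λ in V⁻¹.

λ = 0.0433 V⁻¹

With V_GS fixed, I_D ∝ (1 + λ V_DS) in saturation, so I_D2/I_D1 = (1 + λ V_DS2)/(1 + λ V_DS1).
2.72/2.47 = 1.101 = (1 + 5.74 λ)/(1 + 3.09 λ).
Solving: λ (I_D1 V_DS2 − I_D2 V_DS1) = I_D2 − I_D1, so λ = (2.72 − 2.47) / (2.47 × 5.74 − 2.72 × 3.09) = 0.25 / 5.77 = 0.0433 V⁻¹.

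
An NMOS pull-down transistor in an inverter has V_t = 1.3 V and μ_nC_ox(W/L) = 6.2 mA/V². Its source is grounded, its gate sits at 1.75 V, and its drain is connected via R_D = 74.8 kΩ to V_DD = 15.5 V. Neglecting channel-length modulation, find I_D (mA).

I_D = 0.206 mA

V_GS = V_G = 1.75 V, so V_ov = 1.75 − 1.3 = 0.45 V.
Assume saturation: I_D = ½ k_n V_ov² = 0.5 × 6.2 × 0.45² = 0.628 mA, giving V_DS = V_DD − I_D R_D = 15.5 − 0.628 × 74.8 = -31.5 V.
But -31.5 V < V_ov = 0.45 V, so the device is actually in triode.
In triode I_D = k_n[V_ov V_DS − ½ V_DS²] and I_D = (V_DD − V_DS)/R_D. Equating: 232 V_DS² − 209.7 V_DS + 15.5 = 0, giving V_DS = 0.0812 V (the root below V_ov).
I_D = (15.5 − 0.0812) / 74.8 = 0.206 mA.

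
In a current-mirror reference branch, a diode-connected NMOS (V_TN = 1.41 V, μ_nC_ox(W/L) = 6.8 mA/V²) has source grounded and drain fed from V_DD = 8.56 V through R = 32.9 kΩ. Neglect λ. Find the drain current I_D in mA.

With gate tied to drain, V_GS = V_DS ≥ V_GS − V_TN, so the device is in saturation.
KCL at the drain: ½ k_n (V_GS − V_TN)² = (V_DD − V_GS)/R.
Let x = V_GS − 1.41. Then 112 x² + x − 7.15 = 0, giving x = 0.248 V (positive root), so V_GS = 1.66 V.
I_D = (V_DD − V_GS)/R = (8.56 − 1.66) / 32.9 = 0.21 mA.

I_D = 0.210 mA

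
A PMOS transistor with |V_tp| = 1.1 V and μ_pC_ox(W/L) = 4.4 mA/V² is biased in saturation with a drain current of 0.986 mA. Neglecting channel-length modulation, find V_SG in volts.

In saturation I_D = ½ k_p (V_SG − |V_tp|)², so V_SG − |V_tp| = √(2 I_D / k_p) = √(2 × 0.986 / 4.4) = 0.669 V.
V_SG = 1.1 + 0.669 = 1.77 V.

V_SG = 1.77 V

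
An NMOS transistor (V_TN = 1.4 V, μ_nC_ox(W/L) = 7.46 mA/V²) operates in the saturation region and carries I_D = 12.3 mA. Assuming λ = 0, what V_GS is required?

In saturation I_D = ½ k_n (V_GS − V_TN)², so V_GS − V_TN = √(2 I_D / k_n) = √(2 × 12.3 / 7.46) = 1.82 V.
V_GS = 1.4 + 1.82 = 3.22 V.

V_GS = 3.22 V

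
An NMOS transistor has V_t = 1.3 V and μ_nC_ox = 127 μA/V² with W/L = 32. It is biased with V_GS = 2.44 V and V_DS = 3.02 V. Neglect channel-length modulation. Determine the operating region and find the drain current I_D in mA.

Saturation; I_D = 2.64 mA

k_n = μ_nC_ox · (W/L) = 4.064 mA/V².
V_ov = V_GS − V_t = 2.44 − 1.3 = 1.14 V.
Since V_DS = 3.02 V ≥ V_ov = 1.14 V, the device is in saturation.
I_D = ½ k_n V_ov² = 0.5 × 4.064 × 1.14² = 2.64 mA.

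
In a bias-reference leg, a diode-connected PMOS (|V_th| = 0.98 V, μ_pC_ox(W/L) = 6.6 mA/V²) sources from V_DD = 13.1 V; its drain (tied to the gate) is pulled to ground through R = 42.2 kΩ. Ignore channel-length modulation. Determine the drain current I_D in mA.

With gate tied to drain, V_SG = V_SD ≥ V_SG − |V_th|, so the device is in saturation.
KCL at the drain: ½ k_p (V_SG − |V_th|)² = (V_DD − V_SG)/R.
Let x = V_SG − 0.98. Then 139 x² + x − 12.12 = 0, giving x = 0.291 V (positive root), so V_SG = 1.27 V.
I_D = (V_DD − V_SG)/R = (13.1 − 1.27) / 42.2 = 0.28 mA.

I_D = 0.280 mA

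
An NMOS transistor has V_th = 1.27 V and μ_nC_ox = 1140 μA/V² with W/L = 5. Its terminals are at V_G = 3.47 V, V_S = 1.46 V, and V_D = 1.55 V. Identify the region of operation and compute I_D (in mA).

V_GS = V_G − V_S = 3.47 − 1.46 = 2.01 V; V_DS = V_D − V_S = 1.55 − 1.46 = 0.09 V.
k_n = μ_nC_ox · (W/L) = 5.7 mA/V².
V_ov = V_GS − V_th = 2.01 − 1.27 = 0.74 V.
Since V_DS = 0.09 V < V_ov = 0.74 V, the device is in the triode region.
I_D = k_n [V_ov · V_DS − ½ V_DS²] = 5.7 × [0.74 × 0.09 − 0.5 × 0.09²] = 0.357 mA.

Triode; I_D = 0.357 mA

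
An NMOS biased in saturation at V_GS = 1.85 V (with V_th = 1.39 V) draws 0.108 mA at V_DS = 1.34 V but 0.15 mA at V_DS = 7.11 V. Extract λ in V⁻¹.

With V_GS fixed, I_D ∝ (1 + λ V_DS) in saturation, so I_D2/I_D1 = (1 + λ V_DS2)/(1 + λ V_DS1).
0.15/0.108 = 1.389 = (1 + 7.11 λ)/(1 + 1.34 λ).
Solving: λ (I_D1 V_DS2 − I_D2 V_DS1) = I_D2 − I_D1, so λ = (0.15 − 0.108) / (0.108 × 7.11 − 0.15 × 1.34) = 0.042 / 0.567 = 0.0741 V⁻¹.

λ = 0.0741 V⁻¹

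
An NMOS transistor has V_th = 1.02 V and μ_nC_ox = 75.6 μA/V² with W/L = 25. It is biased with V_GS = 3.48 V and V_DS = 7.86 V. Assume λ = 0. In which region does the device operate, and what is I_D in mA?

Saturation; I_D = 5.72 mA

k_n = μ_nC_ox · (W/L) = 1.89 mA/V².
V_ov = V_GS − V_th = 3.48 − 1.02 = 2.46 V.
Since V_DS = 7.86 V ≥ V_ov = 2.46 V, the device is in saturation.
I_D = ½ k_n V_ov² = 0.5 × 1.89 × 2.46² = 5.72 mA.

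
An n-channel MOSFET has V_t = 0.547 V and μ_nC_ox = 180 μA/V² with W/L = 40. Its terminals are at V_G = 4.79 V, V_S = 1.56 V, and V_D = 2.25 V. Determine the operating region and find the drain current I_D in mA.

V_GS = V_G − V_S = 4.79 − 1.56 = 3.23 V; V_DS = V_D − V_S = 2.25 − 1.56 = 0.69 V.
k_n = μ_nC_ox · (W/L) = 7.2 mA/V².
V_ov = V_GS − V_t = 3.23 − 0.547 = 2.68 V.
Since V_DS = 0.69 V < V_ov = 2.68 V, the device is in the triode region.
I_D = k_n [V_ov · V_DS − ½ V_DS²] = 7.2 × [2.68 × 0.69 − 0.5 × 0.69²] = 11.6 mA.

Triode; I_D = 11.6 mA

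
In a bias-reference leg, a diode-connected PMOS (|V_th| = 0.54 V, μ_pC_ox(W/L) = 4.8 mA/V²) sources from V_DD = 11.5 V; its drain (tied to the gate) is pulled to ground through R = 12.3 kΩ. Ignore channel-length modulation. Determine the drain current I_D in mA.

With gate tied to drain, V_SG = V_SD ≥ V_SG − |V_th|, so the device is in saturation.
KCL at the drain: ½ k_p (V_SG − |V_th|)² = (V_DD − V_SG)/R.
Let x = V_SG − 0.54. Then 29.5 x² + x − 10.96 = 0, giving x = 0.593 V (positive root), so V_SG = 1.13 V.
I_D = (V_DD − V_SG)/R = (11.5 − 1.13) / 12.3 = 0.843 mA.

I_D = 0.843 mA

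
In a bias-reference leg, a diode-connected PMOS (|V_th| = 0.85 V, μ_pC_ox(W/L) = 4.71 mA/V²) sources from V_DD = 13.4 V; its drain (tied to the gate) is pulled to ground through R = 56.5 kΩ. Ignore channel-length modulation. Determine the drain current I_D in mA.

I_D = 0.217 mA

With gate tied to drain, V_SG = V_SD ≥ V_SG − |V_th|, so the device is in saturation.
KCL at the drain: ½ k_p (V_SG − |V_th|)² = (V_DD − V_SG)/R.
Let x = V_SG − 0.85. Then 133 x² + x − 12.55 = 0, giving x = 0.303 V (positive root), so V_SG = 1.15 V.
I_D = (V_DD − V_SG)/R = (13.4 − 1.15) / 56.5 = 0.217 mA.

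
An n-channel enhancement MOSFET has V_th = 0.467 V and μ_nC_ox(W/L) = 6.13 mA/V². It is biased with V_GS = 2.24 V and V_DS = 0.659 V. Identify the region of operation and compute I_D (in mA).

Triode; I_D = 5.83 mA

V_ov = V_GS − V_th = 2.24 − 0.467 = 1.77 V.
Since V_DS = 0.659 V < V_ov = 1.77 V, the device is in the triode region.
I_D = k_n [V_ov · V_DS − ½ V_DS²] = 6.13 × [1.77 × 0.659 − 0.5 × 0.659²] = 5.83 mA.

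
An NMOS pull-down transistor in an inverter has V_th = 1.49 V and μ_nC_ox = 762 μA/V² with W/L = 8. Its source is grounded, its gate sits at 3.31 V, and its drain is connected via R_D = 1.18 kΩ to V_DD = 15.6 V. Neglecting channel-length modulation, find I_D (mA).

V_GS = V_G = 3.31 V, so V_ov = 3.31 − 1.49 = 1.82 V.
k_n = μ_nC_ox · (W/L) = 6.096 mA/V².
Assume saturation: I_D = ½ k_n V_ov² = 0.5 × 6.096 × 1.82² = 10.1 mA, giving V_DS = V_DD − I_D R_D = 15.6 − 10.1 × 1.18 = 3.69 V.
V_DS = 3.69 V ≥ V_ov = 1.82 V, confirming saturation.

I_D = 10.1 mA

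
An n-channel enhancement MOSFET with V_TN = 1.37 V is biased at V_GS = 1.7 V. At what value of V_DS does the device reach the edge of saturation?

The boundary between triode and saturation is V_DS = V_GS − V_TN = V_ov.
V_ov = 1.7 − 1.37 = 0.33 V.

V_DS,sat = 0.330 V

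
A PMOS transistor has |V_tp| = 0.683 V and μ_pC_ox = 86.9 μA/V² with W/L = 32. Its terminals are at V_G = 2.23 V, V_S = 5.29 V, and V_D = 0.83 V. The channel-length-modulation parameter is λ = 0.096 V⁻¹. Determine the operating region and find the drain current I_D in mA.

V_SG = V_S − V_G = 5.29 − 2.23 = 3.06 V; V_SD = V_S − V_D = 5.29 − 0.83 = 4.46 V.
k_p = μ_pC_ox · (W/L) = 2.781 mA/V².
V_ov = V_SG − |V_tp| = 3.06 − 0.683 = 2.38 V.
Since V_SD = 4.46 V ≥ V_ov = 2.38 V, the device is in saturation.
I_D = ½ k_p V_ov² (1 + λ V_SD) = 0.5 × 2.781 × 2.38² × (1 + 0.096 × 4.46) = 11.2 mA.

Saturation; I_D = 11.2 mA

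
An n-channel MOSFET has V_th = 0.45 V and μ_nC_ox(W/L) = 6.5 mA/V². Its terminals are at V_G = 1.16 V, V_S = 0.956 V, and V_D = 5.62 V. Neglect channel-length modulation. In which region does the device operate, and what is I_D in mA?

Cutoff; I_D = 0 mA

V_GS = V_G − V_S = 1.16 − 0.956 = 0.204 V; V_DS = V_D − V_S = 5.62 − 0.956 = 4.66 V.
V_GS = 0.204 V < V_th = 0.45 V, so the transistor is in cutoff.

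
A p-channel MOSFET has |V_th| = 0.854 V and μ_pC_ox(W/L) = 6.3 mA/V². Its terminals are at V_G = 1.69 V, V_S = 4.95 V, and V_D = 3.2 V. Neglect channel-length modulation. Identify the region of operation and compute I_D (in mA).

V_SG = V_S − V_G = 4.95 − 1.69 = 3.26 V; V_SD = V_S − V_D = 4.95 − 3.2 = 1.75 V.
V_ov = V_SG − |V_th| = 3.26 − 0.854 = 2.41 V.
Since V_SD = 1.75 V < V_ov = 2.41 V, the device is in the triode region.
I_D = k_p [V_ov · V_SD − ½ V_SD²] = 6.3 × [2.41 × 1.75 − 0.5 × 1.75²] = 16.9 mA.

Triode; I_D = 16.9 mA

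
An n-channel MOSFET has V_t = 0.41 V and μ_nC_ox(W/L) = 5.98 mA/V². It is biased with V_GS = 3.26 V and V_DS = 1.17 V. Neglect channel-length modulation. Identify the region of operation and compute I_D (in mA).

Triode; I_D = 15.8 mA

V_ov = V_GS − V_t = 3.26 − 0.41 = 2.85 V.
Since V_DS = 1.17 V < V_ov = 2.85 V, the device is in the triode region.
I_D = k_n [V_ov · V_DS − ½ V_DS²] = 5.98 × [2.85 × 1.17 − 0.5 × 1.17²] = 15.8 mA.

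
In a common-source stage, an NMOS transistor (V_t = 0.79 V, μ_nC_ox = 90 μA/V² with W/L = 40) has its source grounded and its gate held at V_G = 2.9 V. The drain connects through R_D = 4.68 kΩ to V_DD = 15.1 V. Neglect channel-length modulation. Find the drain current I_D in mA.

I_D = 3.13 mA

V_GS = V_G = 2.9 V, so V_ov = 2.9 − 0.79 = 2.11 V.
k_n = μ_nC_ox · (W/L) = 3.6 mA/V².
Assume saturation: I_D = ½ k_n V_ov² = 0.5 × 3.6 × 2.11² = 8.01 mA, giving V_DS = V_DD − I_D R_D = 15.1 − 8.01 × 4.68 = -22.4 V.
But -22.4 V < V_ov = 2.11 V, so the device is actually in triode.
In triode I_D = k_n[V_ov V_DS − ½ V_DS²] and I_D = (V_DD − V_DS)/R_D. Equating: 8.42 V_DS² − 36.55 V_DS + 15.1 = 0, giving V_DS = 0.462 V (the root below V_ov).
I_D = (15.1 − 0.462) / 4.68 = 3.13 mA.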